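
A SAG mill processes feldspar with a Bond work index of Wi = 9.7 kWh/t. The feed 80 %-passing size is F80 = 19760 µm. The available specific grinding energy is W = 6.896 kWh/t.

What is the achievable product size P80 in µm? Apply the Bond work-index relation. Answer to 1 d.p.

P80 = 163.5 µm

Bond:  W = 10 Wi (1/√P − 1/√F)
1/√P80 = 1/√F80 + W/(10·Wi)
  = 6.8960/(10·9.7) + 1/√19760 = 0.071093 + 0.007114 = 0.078207
P80 = (1/0.078207)² = 12.7866² = 163.50 µm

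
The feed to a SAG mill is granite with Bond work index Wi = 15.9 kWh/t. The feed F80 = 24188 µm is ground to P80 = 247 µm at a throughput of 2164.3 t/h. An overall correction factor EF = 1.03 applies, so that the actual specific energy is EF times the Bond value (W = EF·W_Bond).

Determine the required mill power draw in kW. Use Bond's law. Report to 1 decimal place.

P = 20273.9 kW

W = 10·Wi·[P80^(−½) − F80^(−½)]
W = 10·15.9·(1/√247 − 1/√24188) = 10·15.9·(0.057199) = 9.0946 kWh/t
With EF = 1.03: W = 9.0946·1.03 = 9.3674 kWh/t
Power = W × throughput = 9.3674 kWh/t × 2164.3 t/h = 20273.9 kW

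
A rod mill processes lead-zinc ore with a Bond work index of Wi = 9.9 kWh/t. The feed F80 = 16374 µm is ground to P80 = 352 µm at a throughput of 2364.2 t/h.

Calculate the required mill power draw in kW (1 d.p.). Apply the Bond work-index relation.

W_Bond = 10·Wi·(1/√P₈₀ − 1/√F₈₀)
W = 10·9.9·(1/√352 − 1/√16374) = 10·9.9·(0.045485) = 4.5030 kWh/t
P = W·T = 4.5030·2364.2 = 10646.1 kW

P = 10646.1 kW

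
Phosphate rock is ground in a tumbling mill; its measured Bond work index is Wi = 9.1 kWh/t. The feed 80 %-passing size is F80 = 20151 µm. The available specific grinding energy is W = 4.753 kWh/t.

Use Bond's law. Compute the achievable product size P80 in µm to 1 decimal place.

P80 = 284.6 µm

W_Bond = 10·Wi·(1/√P₈₀ − 1/√F₈₀)
P80^-0.5 = F80^-0.5 + W/(10 Wi)
  = 4.7530/(10·9.1) + 1/√20151 = 0.052231 + 0.007045 = 0.059275
P80 = (1/0.059275)² = 16.8704² = 284.61 µm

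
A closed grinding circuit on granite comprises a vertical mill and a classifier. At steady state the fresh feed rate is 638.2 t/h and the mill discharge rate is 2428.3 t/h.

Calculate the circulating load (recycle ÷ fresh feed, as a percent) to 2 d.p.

CL = 280.49 %

M = F + R at steady state, so:
R = M − F = 2428.3 − 638.2 = 1790.1 t/h
CL = 100·R/F = 100·1790.1/638.2 = 280.49 %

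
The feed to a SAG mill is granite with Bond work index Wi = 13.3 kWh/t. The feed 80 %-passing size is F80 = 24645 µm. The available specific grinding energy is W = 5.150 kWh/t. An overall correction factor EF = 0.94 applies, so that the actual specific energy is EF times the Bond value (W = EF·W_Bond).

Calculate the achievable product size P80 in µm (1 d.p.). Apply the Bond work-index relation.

W = 10·Wi·(P80^(-½) − F80^(-½))
W_Bond = W / EF = 5.150 / 0.94 = 5.4787 kWh/t
P80^-0.5 = F80^-0.5 + W_Bond/(10 Wi)
  = 5.4787/(10·13.3) + 1/√24645 = 0.041193 + 0.006370 = 0.047563
P80 = (1/0.047563)² = 21.0246² = 442.03 µm

P80 = 442.0 µm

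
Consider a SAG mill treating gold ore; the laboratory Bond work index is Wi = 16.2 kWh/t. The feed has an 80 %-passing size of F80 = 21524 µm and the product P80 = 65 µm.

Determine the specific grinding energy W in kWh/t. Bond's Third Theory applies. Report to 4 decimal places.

W = 18.9894 kWh/t

W = 10·Wi·[P80^(−½) − F80^(−½)]
1/√65 = 0.124035;  1/√21524 = 0.006816
W = 10·16.2·(0.124035 − 0.006816) = 18.9894 kWh/t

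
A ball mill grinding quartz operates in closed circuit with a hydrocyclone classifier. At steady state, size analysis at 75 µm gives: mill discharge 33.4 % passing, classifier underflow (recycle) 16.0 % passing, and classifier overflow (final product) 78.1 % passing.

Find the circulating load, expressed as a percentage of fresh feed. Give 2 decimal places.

Let r = R/F. Size balance at 75 µm:
Fd + Rd = Ru + Fo ⇒ R/F = (o−d)/(d−u)
r = (78.1 − 33.4)/(33.4 − 16.0) = 44.7/17.4 = 2.5690
CL = 100·r = 256.90 %

CL = 256.90 %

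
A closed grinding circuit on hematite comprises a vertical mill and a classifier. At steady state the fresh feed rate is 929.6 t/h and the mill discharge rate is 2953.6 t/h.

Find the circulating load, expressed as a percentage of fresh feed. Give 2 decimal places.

Mill node: discharge = fresh + recycle.
R = M − F = 2953.6 − 929.6 = 2024.0 t/h
CL = 100·R/F = 100·2024.0/929.6 = 217.73 %

CL = 217.73 %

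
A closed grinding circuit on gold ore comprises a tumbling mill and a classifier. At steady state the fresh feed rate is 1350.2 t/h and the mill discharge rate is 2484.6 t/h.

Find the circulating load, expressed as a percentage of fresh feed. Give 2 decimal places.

CL = 84.02 %

Discharge = new feed + return, hence
R = M − F = 2484.6 − 1350.2 = 1134.4 t/h
CL = 100·R/F = 100·1134.4/1350.2 = 84.02 %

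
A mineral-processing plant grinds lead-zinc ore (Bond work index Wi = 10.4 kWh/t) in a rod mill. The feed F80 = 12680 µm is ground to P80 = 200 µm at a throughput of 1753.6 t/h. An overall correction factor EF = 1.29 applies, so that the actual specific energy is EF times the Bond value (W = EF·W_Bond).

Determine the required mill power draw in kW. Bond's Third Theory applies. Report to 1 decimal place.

W = 10 Wi (P80^-0.5 − F80^-0.5)
W = 10·10.4·(1/√200 − 1/√12680) = 10·10.4·(0.061830) = 6.4303 kWh/t
With EF = 1.29: W = 6.4303·1.29 = 8.2951 kWh/t
Power = W × throughput = 8.2951 kWh/t × 1753.6 t/h = 14546.3 kW

P = 14546.3 kW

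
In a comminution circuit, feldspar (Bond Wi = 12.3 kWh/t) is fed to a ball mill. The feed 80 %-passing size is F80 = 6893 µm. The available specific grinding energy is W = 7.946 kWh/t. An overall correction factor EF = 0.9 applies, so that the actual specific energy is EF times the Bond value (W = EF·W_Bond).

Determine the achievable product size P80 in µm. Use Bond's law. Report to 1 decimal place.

W = 10·Wi·[P80^(−½) − F80^(−½)]
W_Bond = W / EF = 7.946 / 0.9 = 8.8289 kWh/t
P80^-0.5 = F80^-0.5 + W_Bond/(10 Wi)
  = 8.8289/(10·12.3) + 1/√6893 = 0.071780 + 0.012045 = 0.083824
P80 = (1/0.083824)² = 11.9297² = 142.32 µm

P80 = 142.3 µm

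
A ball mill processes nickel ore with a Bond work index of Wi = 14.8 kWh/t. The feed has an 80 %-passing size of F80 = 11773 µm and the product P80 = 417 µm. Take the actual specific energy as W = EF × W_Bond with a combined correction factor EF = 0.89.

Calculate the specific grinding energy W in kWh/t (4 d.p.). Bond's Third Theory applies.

W = 5.2364 kWh/t

W = 10 Wi / √P80 − 10 Wi / √F80
1/√417 = 0.048970;  1/√11773 = 0.009216
W = 10·14.8·(0.048970 − 0.009216) = 5.8836 kWh/t
W_actual = 0.89 × 5.8836 = 5.2364 kWh/t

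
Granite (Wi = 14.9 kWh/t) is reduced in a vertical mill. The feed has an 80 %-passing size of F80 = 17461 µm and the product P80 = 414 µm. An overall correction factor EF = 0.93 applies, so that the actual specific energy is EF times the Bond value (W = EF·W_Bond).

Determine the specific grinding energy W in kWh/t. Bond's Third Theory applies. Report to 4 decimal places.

W = 5.7617 kWh/t

Bond:  W = 10 Wi (1/√P − 1/√F)
1/√414 = 0.049147;  1/√17461 = 0.007568
W = 10·14.9·(0.049147 − 0.007568) = 6.1954 kWh/t
Apply correction: 6.1954 × 0.93 = 5.7617 kWh/t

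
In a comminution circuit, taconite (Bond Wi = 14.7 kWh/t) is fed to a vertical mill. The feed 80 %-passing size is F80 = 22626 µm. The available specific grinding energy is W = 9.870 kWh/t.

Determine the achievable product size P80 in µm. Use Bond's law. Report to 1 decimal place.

P80 = 183.7 µm

W = 10 Wi (1/√P80 − 1/√F80)  [Bond]
P80^(−½) = W/(10 Wi) + F80^(−½)
  = 9.8700/(10·14.7) + 1/√22626 = 0.067143 + 0.006648 = 0.073791
P80 = (1/0.073791)² = 13.5518² = 183.65 µm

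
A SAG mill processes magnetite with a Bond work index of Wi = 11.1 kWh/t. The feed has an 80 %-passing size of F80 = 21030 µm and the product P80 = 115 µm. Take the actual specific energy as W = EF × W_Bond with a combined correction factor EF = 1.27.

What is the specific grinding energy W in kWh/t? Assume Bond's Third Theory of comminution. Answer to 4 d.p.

W = 10 Wi (P80^-0.5 − F80^-0.5)
1/√115 = 0.093250;  1/√21030 = 0.006896
W = 10·11.1·(0.093250 − 0.006896) = 9.5854 kWh/t
Corrected W = EF·W_Bond = 1.27·9.5854 = 12.1734 kWh/t

W = 12.1734 kWh/t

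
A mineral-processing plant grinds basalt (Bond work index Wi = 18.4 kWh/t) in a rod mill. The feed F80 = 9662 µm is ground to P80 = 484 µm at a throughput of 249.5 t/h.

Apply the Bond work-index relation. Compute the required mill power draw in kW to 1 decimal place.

W = 10 Wi (1/√P80 − 1/√F80)  [Bond]
W = 10·18.4·(1/√484 − 1/√9662) = 10·18.4·(0.035281) = 6.4917 kWh/t
Mill draw = 6.4917 × 249.5 = 1619.7 kW

P = 1619.7 kW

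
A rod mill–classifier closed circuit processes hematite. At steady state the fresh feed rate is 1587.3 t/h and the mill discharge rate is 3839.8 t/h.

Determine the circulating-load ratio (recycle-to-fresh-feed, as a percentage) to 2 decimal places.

Discharge = new feed + return, hence
R = M − F = 3839.8 − 1587.3 = 2252.5 t/h
CL = 100·R/F = 100·2252.5/1587.3 = 141.91 %

CL = 141.91 %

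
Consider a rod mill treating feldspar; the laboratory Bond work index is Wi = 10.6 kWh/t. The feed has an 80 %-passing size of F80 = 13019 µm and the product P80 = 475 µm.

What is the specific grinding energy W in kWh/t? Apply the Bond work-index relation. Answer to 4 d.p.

W = 10 Wi (P80^-0.5 − F80^-0.5)
1/√475 = 0.045883;  1/√13019 = 0.008764
W = 10·10.6·(0.045883 − 0.008764) = 3.9346 kWh/t

W = 3.9346 kWh/t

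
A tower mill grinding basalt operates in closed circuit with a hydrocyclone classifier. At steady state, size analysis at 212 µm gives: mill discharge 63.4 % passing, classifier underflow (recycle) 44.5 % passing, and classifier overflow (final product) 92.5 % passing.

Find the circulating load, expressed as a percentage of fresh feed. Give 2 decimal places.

Mass balance on the −212 µm fraction:
(1+r)·d = r·u + o ⇒ r = (o−d)/(d−u)
r = (92.5 − 63.4)/(63.4 − 44.5) = 29.1/18.9 = 1.5397
CL = 100·r = 153.97 %

CL = 153.97 %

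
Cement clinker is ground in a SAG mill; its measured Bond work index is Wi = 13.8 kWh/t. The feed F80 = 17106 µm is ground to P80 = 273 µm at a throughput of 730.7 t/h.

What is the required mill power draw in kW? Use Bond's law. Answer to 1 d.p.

P = 5331.9 kW

W = 10 Wi (P80^-0.5 − F80^-0.5)
W = 10·13.8·(1/√273 − 1/√17106) = 10·13.8·(0.052877) = 7.2970 kWh/t
Mill draw = 7.2970 × 730.7 = 5331.9 kW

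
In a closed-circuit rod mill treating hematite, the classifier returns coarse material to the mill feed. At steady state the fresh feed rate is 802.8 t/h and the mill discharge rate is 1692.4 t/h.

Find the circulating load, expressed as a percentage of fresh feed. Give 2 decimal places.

Steady state: M = F + R.
R = M − F = 1692.4 − 802.8 = 889.6 t/h
CL = 100·R/F = 100·889.6/802.8 = 110.81 %

CL = 110.81 %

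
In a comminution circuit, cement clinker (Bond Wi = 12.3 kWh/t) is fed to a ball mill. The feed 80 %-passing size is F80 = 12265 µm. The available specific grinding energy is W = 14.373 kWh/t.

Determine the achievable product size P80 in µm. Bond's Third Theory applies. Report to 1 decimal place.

P80 = 63.1 µm

W = 10·Wi·(P80^(-½) − F80^(-½))
⇒ 1/√P80 = W/(10·Wi) + 1/√F80
  = 14.3730/(10·12.3) + 1/√12265 = 0.116854 + 0.009030 = 0.125883
P80 = (1/0.125883)² = 7.9439² = 63.11 µm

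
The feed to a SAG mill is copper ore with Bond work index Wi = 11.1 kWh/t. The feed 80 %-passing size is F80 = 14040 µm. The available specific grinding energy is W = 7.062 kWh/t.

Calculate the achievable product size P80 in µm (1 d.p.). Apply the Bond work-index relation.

P80 = 192.6 µm

W = 10 Wi (P80^-0.5 − F80^-0.5)
P80^-0.5 = F80^-0.5 + W/(10 Wi)
  = 7.0620/(10·11.1) + 1/√14040 = 0.063622 + 0.008439 = 0.072061
P80 = (1/0.072061)² = 13.8771² = 192.57 µm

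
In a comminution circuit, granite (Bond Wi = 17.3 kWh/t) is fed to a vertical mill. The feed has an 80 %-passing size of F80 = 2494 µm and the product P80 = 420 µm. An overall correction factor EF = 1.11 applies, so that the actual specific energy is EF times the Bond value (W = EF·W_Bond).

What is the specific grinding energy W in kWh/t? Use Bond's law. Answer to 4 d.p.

W = 10 Wi / √P80 − 10 Wi / √F80
1/√420 = 0.048795;  1/√2494 = 0.020024
W = 10·17.3·(0.048795 − 0.020024) = 4.9774 kWh/t
Corrected W = EF·W_Bond = 1.11·4.9774 = 5.5249 kWh/t

W = 5.5249 kWh/t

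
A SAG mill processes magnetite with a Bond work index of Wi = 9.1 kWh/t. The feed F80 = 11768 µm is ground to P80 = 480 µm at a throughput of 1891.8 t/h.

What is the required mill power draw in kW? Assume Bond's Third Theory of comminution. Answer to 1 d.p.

W_Bond = 10·Wi·(1/√P₈₀ − 1/√F₈₀)
W = 10·9.1·(1/√480 − 1/√11768) = 10·9.1·(0.036425) = 3.3147 kWh/t
Power = W × throughput = 3.3147 kWh/t × 1891.8 t/h = 6270.8 kW

P = 6270.8 kW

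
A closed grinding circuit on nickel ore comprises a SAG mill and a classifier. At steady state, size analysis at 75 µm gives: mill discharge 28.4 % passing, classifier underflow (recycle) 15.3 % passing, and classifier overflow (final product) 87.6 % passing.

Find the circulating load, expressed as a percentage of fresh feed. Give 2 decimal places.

Classifier node, passing 75 µm:
(1+r)·d = r·u + o ⇒ r = (o−d)/(d−u)
r = (87.6 − 28.4)/(28.4 − 15.3) = 59.2/13.1 = 4.5191
CL = 100·r = 451.91 %

CL = 451.91 %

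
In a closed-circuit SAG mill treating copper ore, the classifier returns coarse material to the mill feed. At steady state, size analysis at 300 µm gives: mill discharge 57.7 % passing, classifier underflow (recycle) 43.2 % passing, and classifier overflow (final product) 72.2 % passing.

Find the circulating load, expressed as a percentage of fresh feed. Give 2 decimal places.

CL = 100.00 %

Mass balance on the −300 µm fraction:
(1+r)·d = r·u + o ⇒ r = (o−d)/(d−u)
r = (72.2 − 57.7)/(57.7 − 43.2) = 14.5/14.5 = 1.0000
CL = 100·r = 100.00 %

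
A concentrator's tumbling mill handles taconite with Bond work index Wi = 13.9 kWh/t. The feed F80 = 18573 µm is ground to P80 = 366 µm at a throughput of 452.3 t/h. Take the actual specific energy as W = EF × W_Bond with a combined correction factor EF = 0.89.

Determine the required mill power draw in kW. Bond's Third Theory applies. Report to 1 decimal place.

P = 2514.2 kW

W = 10 Wi (P80^-0.5 − F80^-0.5)
W = 10·13.9·(1/√366 − 1/√18573) = 10·13.9·(0.044933) = 6.2457 kWh/t
W_actual = 0.89 × 6.2457 = 5.5587 kWh/t
Power = W × throughput = 5.5587 kWh/t × 452.3 t/h = 2514.2 kW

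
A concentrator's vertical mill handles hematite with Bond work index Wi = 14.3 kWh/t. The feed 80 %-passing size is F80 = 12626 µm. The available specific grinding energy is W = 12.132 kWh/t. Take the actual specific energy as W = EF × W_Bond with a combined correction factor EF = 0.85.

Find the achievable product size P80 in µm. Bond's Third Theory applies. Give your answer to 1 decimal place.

W = 10·Wi·(P80^(-½) − F80^(-½))
W_Bond = W / EF = 12.132 / 0.85 = 14.2729 kWh/t
⇒ 1/√P80 = W_Bond/(10·Wi) + 1/√F80
  = 14.2729/(10·14.3) + 1/√12626 = 0.099811 + 0.008900 = 0.108710
P80 = (1/0.108710)² = 9.1988² = 84.62 µm

P80 = 84.6 µm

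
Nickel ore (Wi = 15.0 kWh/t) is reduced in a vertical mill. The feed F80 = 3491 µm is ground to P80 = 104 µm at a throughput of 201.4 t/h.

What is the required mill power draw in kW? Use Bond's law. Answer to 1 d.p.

W = 10 Wi / √P80 − 10 Wi / √F80
W = 10·15.0·(1/√104 − 1/√3491) = 10·15.0·(0.081133) = 12.1700 kWh/t
Mill draw = 12.1700 × 201.4 = 2451.0 kW

P = 2451.0 kW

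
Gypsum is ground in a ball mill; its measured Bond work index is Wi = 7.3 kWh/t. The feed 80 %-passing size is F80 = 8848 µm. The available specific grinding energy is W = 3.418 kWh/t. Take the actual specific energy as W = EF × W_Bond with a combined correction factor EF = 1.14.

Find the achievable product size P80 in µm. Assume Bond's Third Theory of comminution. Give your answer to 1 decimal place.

W = 10·Wi·[P80^(−½) − F80^(−½)]
W_Bond = W / EF = 3.418 / 1.14 = 2.9982 kWh/t
⇒ 1/√P80 = W_Bond/(10 Wi) + 1/√F80
  = 2.9982/(10·7.3) + 1/√8848 = 0.041072 + 0.010631 = 0.051703
P80 = (1/0.051703)² = 19.3413² = 374.08 µm

P80 = 374.1 µm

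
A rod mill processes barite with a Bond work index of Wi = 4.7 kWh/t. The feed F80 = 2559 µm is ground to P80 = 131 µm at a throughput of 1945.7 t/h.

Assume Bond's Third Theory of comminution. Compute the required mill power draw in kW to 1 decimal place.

W_Bond = 10·Wi·(1/√P₈₀ − 1/√F₈₀)
W = 10·4.7·(1/√131 − 1/√2559) = 10·4.7·(0.067602) = 3.1773 kWh/t
P = W·T = 3.1773·1945.7 = 6182.1 kW

P = 6182.1 kW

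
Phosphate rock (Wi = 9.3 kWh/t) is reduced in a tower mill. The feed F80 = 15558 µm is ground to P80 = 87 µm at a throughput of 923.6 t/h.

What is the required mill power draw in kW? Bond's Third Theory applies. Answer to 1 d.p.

P = 8520.3 kW

W = 10 Wi / √P80 − 10 Wi / √F80
W = 10·9.3·(1/√87 − 1/√15558) = 10·9.3·(0.099194) = 9.2250 kWh/t
Mill draw = 9.2250 × 923.6 = 8520.3 kW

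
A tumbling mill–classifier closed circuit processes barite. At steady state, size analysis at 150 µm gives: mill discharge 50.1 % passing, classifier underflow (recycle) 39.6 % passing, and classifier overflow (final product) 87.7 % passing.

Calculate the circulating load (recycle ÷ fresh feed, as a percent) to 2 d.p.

Two-product formula at 150 µm:
(1+r)·d = r·u + o ⇒ r = (o−d)/(d−u)
r = (87.7 − 50.1)/(50.1 − 39.6) = 37.6/10.5 = 3.5810
CL = 100·r = 358.10 %

CL = 358.10 %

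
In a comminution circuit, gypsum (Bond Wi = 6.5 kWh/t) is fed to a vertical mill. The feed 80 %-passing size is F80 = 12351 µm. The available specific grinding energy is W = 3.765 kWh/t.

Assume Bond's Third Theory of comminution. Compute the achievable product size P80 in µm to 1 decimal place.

P80 = 223.3 µm

W = 10 Wi (P80^-0.5 − F80^-0.5)
P80^(−½) = W/(10 Wi) + F80^(−½)
  = 3.7650/(10·6.5) + 1/√12351 = 0.057923 + 0.008998 = 0.066921
P80 = (1/0.066921)² = 14.9430² = 223.29 µm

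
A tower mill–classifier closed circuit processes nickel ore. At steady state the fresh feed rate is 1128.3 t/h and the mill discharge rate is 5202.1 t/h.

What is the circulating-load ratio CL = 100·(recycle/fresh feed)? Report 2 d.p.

Mill node: discharge = fresh + recycle.
R = M − F = 5202.1 − 1128.3 = 4073.8 t/h
CL = 100·R/F = 100·4073.8/1128.3 = 361.06 %

CL = 361.06 %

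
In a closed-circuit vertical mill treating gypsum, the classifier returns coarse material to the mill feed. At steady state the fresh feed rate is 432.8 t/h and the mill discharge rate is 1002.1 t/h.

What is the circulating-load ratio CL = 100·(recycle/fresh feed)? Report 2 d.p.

CL = 131.54 %

M = F + R at steady state, so:
R = M − F = 1002.1 − 432.8 = 569.3 t/h
CL = 100·R/F = 100·569.3/432.8 = 131.54 %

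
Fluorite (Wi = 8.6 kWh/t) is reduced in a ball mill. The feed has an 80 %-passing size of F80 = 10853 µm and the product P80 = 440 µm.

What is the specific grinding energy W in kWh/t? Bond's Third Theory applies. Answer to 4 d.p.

W = 3.2744 kWh/t

W = 10·Wi·[P80^(−½) − F80^(−½)]
1/√440 = 0.047673;  1/√10853 = 0.009599
W = 10·8.6·(0.047673 − 0.009599) = 3.2744 kWh/t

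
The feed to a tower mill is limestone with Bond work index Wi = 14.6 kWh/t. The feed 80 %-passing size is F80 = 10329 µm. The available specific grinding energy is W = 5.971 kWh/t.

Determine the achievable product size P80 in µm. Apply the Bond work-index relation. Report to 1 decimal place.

W = 10·Wi·[P80^(−½) − F80^(−½)]
P80^-0.5 = F80^-0.5 + W/(10 Wi)
  = 5.9710/(10·14.6) + 1/√10329 = 0.040897 + 0.009839 = 0.050737
P80 = (1/0.050737)² = 19.7096² = 388.47 µm

P80 = 388.5 µm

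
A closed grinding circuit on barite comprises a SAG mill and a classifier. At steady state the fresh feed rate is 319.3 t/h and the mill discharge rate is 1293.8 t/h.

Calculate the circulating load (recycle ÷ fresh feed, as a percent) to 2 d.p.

CL = 305.20 %

Steady state: M = F + R.
R = M − F = 1293.8 − 319.3 = 974.5 t/h
CL = 100·R/F = 100·974.5/319.3 = 305.20 %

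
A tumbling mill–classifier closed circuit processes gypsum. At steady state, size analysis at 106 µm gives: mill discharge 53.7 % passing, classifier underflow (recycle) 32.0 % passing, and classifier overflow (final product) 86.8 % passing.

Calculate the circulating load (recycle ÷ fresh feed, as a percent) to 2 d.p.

Two-product formula at 106 µm:
Fd + Rd = Ru + Fo ⇒ R/F = (o−d)/(d−u)
r = (86.8 − 53.7)/(53.7 − 32.0) = 33.1/21.7 = 1.5253
CL = 100·r = 152.53 %

CL = 152.53 %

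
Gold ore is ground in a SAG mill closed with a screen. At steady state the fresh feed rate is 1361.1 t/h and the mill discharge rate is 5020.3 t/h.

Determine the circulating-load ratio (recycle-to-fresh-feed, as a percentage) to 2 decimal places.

Steady state: M = F + R.
R = M − F = 5020.3 − 1361.1 = 3659.2 t/h
CL = 100·R/F = 100·3659.2/1361.1 = 268.84 %

CL = 268.84 %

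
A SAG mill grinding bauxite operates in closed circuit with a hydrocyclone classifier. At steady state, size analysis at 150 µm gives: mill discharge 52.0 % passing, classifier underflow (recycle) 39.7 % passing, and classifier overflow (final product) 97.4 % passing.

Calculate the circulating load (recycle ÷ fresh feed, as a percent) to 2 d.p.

CL = 369.11 %

Mass balance on the −150 µm fraction:
(1+r)d = ru + o → r = (o−d)/(d−u)
r = (97.4 − 52.0)/(52.0 − 39.7) = 45.4/12.3 = 3.6911
CL = 100·r = 369.11 %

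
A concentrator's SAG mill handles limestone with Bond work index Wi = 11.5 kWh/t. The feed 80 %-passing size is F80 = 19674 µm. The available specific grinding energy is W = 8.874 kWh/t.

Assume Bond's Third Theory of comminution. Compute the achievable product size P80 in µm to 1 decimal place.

W_Bond = 10·Wi·(1/√P₈₀ − 1/√F₈₀)
⇒ 1/√P80 = W/(10 Wi) + 1/√F80
  = 8.8740/(10·11.5) + 1/√19674 = 0.077165 + 0.007129 = 0.084295
P80 = (1/0.084295)² = 11.8632² = 140.73 µm

P80 = 140.7 µm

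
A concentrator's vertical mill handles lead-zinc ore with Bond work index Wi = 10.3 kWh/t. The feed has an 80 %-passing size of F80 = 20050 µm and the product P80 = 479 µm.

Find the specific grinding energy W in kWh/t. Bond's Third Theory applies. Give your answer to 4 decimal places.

W = 3.9788 kWh/t

W_Bond = 10·Wi·(1/√P₈₀ − 1/√F₈₀)
1/√479 = 0.045691;  1/√20050 = 0.007062
W = 10·10.3·(0.045691 − 0.007062) = 3.9788 kWh/t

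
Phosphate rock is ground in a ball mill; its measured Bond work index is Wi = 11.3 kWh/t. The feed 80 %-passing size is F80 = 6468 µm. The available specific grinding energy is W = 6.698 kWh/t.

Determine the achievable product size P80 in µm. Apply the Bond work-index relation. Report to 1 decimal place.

P80 = 194.5 µm

W = 10·Wi·(P80^(-½) − F80^(-½))
P80^(−½) = W/(10 Wi) + F80^(−½)
  = 6.6980/(10·11.3) + 1/√6468 = 0.059274 + 0.012434 = 0.071708
P80 = (1/0.071708)² = 13.9454² = 194.47 µm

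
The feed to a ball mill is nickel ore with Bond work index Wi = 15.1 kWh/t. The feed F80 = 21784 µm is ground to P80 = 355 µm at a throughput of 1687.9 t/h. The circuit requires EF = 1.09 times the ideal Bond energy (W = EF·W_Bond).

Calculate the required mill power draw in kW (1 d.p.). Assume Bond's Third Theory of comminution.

P = 12862.4 kW

W = 10 Wi (P80^-0.5 − F80^-0.5)
W = 10·15.1·(1/√355 − 1/√21784) = 10·15.1·(0.046299) = 6.9912 kWh/t
W_actual = 1.09 × 6.9912 = 7.6204 kWh/t
Power = W × throughput = 7.6204 kWh/t × 1687.9 t/h = 12862.4 kW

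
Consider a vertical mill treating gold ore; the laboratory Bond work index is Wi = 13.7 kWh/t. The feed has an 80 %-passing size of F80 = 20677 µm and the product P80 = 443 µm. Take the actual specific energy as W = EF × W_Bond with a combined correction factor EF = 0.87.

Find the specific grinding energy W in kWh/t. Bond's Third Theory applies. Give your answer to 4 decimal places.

W = 10 Wi (1/√P80 − 1/√F80)  [Bond]
1/√443 = 0.047511;  1/√20677 = 0.006954
W = 10·13.7·(0.047511 − 0.006954) = 5.5563 kWh/t
Apply correction: 5.5563 × 0.87 = 4.8340 kWh/t

W = 4.8340 kWh/t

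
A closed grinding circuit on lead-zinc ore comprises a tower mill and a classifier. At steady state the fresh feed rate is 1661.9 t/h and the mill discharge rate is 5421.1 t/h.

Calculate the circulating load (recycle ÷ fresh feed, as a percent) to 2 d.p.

CL = 226.20 %

M = F + R at steady state, so:
R = M − F = 5421.1 − 1661.9 = 3759.2 t/h
CL = 100·R/F = 100·3759.2/1661.9 = 226.20 %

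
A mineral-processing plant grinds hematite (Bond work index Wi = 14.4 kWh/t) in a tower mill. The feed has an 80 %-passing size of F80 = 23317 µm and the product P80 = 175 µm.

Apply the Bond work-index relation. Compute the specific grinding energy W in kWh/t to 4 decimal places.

W = 9.9423 kWh/t

Bond: W = 10·Wi·(1/√P80 − 1/√F80)
1/√175 = 0.075593;  1/√23317 = 0.006549
W = 10·14.4·(0.075593 − 0.006549) = 9.9423 kWh/t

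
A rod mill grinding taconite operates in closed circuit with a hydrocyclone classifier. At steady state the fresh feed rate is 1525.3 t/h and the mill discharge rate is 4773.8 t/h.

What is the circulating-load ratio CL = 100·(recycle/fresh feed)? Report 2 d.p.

Steady state: M = F + R.
R = M − F = 4773.8 − 1525.3 = 3248.5 t/h
CL = 100·R/F = 100·3248.5/1525.3 = 212.97 %

CL = 212.97 %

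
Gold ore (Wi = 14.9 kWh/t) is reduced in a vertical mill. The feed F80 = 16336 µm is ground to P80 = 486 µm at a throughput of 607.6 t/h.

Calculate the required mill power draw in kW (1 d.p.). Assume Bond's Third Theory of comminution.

W_Bond = 10·Wi·(1/√P₈₀ − 1/√F₈₀)
W = 10·14.9·(1/√486 − 1/√16336) = 10·14.9·(0.037537) = 5.5930 kWh/t
P_mill = W·ṁ = 5.5930·607.6 = 3398.3 kW

P = 3398.3 kW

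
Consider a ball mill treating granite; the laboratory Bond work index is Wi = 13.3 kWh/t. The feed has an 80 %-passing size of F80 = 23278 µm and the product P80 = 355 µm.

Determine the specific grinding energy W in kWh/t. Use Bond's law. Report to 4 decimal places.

W = 10·Wi·(P80^(-½) − F80^(-½))
1/√355 = 0.053074;  1/√23278 = 0.006554
W = 10·13.3·(0.053074 − 0.006554) = 6.1872 kWh/t

W = 6.1872 kWh/t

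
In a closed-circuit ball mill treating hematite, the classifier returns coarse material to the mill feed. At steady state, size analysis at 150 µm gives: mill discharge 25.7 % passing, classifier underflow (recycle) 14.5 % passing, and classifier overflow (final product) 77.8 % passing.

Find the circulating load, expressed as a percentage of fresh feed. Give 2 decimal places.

CL = 465.18 %

Let r = R/F. Size balance at 150 µm:
Fd + Rd = Ru + Fo ⇒ R/F = (o−d)/(d−u)
r = (77.8 − 25.7)/(25.7 − 14.5) = 52.1/11.2 = 4.6518
CL = 100·r = 465.18 %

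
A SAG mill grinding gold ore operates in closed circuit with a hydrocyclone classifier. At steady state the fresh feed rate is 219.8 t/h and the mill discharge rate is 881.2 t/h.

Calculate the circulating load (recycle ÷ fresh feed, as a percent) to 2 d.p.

Mill node: discharge = fresh + recycle.
R = M − F = 881.2 − 219.8 = 661.4 t/h
CL = 100·R/F = 100·661.4/219.8 = 300.91 %

CL = 300.91 %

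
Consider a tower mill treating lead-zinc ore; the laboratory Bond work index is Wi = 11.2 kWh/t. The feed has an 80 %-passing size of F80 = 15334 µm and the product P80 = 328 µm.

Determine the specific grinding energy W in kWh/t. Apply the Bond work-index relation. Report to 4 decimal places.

W_Bond = 10·Wi·(1/√P₈₀ − 1/√F₈₀)
1/√328 = 0.055216;  1/√15334 = 0.008076
W = 10·11.2·(0.055216 − 0.008076) = 5.2797 kWh/t

W = 5.2797 kWh/t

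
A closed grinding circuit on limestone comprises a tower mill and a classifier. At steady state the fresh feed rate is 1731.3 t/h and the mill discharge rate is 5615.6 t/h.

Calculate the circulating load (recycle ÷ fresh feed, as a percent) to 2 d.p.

Discharge = new feed + return, hence
R = M − F = 5615.6 − 1731.3 = 3884.3 t/h
CL = 100·R/F = 100·3884.3/1731.3 = 224.36 %

CL = 224.36 %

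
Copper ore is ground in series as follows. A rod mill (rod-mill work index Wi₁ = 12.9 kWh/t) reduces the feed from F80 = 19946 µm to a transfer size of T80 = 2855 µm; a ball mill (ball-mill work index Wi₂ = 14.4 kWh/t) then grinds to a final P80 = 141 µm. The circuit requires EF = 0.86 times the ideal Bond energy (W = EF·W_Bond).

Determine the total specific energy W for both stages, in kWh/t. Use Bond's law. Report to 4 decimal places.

W = 9.4023 kWh/t

Bond:  W = 10 Wi (1/√P − 1/√F)
Stage 1 (19946→2855 µm, Wi₁=12.9): W₁ = 10·12.9·(0.018715 − 0.007081) = 1.5009 kWh/t
Stage 2 (2855→141 µm, Wi₂=14.4): W₂ = 10·14.4·(0.084215 − 0.018715) = 9.4320 kWh/t
W = W₁ + W₂ = 1.5009 + 9.4320 = 10.9329 kWh/t
W_actual = 0.86 × 10.9329 = 9.4023 kWh/t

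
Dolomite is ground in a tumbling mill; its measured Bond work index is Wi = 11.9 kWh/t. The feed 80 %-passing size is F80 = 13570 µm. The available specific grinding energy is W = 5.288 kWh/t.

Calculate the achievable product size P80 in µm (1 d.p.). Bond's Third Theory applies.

P80 = 355.7 µm

W = 10 Wi (P80^-0.5 − F80^-0.5)
⇒ 1/√P80 = W/(10·Wi) + 1/√F80
  = 5.2880/(10·11.9) + 1/√13570 = 0.044437 + 0.008584 = 0.053021
P80 = (1/0.053021)² = 18.8603² = 355.71 µm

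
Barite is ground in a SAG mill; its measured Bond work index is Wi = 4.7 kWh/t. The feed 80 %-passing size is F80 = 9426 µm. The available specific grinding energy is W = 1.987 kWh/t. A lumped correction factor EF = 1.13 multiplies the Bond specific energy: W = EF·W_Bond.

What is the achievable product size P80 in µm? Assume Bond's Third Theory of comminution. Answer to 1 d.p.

W = 10 Wi (1/√P80 − 1/√F80)  [Bond]
W_Bond = W / EF = 1.987 / 1.13 = 1.7584 kWh/t
⇒ 1/√P80 = W_Bond/(10·Wi) + 1/√F80
  = 1.7584/(10·4.7) + 1/√9426 = 0.037413 + 0.010300 = 0.047713
P80 = (1/0.047713)² = 20.9587² = 439.27 µm

P80 = 439.3 µm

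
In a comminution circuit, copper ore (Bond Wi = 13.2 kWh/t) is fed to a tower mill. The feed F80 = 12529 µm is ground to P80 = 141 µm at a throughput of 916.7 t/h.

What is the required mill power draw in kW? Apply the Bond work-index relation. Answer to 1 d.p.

P = 9109.4 kW

Bond: W = 10·Wi·(1/√P80 − 1/√F80)
W = 10·13.2·(1/√141 − 1/√12529) = 10·13.2·(0.075281) = 9.9371 kWh/t
P = W·T = 9.9371·916.7 = 9109.4 kW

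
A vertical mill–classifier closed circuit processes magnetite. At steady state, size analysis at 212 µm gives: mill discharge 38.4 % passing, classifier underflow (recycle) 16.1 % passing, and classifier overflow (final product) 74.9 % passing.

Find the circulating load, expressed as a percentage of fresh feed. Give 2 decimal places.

CL = 163.68 %

Classifier node, passing 212 µm:
(1+r)d = ru + o → r = (o−d)/(d−u)
r = (74.9 − 38.4)/(38.4 − 16.1) = 36.5/22.3 = 1.6368
CL = 100·r = 163.68 %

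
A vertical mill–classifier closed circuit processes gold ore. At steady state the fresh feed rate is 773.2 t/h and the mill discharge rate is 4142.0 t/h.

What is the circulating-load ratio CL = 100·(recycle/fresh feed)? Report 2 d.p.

M = F + R at steady state, so:
R = M − F = 4142.0 − 773.2 = 3368.8 t/h
CL = 100·R/F = 100·3368.8/773.2 = 435.70 %

CL = 435.70 %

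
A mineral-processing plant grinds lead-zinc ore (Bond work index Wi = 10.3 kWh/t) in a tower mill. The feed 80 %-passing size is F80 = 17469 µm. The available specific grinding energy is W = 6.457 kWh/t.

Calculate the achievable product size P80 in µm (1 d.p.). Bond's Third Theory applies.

P80 = 202.6 µm

W_Bond = 10·Wi·(1/√P₈₀ − 1/√F₈₀)
P80^-0.5 = F80^-0.5 + W/(10 Wi)
  = 6.4570/(10·10.3) + 1/√17469 = 0.062689 + 0.007566 = 0.070255
P80 = (1/0.070255)² = 14.2338² = 202.60 µm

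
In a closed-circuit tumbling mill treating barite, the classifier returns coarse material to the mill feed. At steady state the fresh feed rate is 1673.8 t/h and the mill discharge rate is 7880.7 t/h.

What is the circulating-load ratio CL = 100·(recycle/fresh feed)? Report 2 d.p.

M = F + R at steady state, so:
R = M − F = 7880.7 − 1673.8 = 6206.9 t/h
CL = 100·R/F = 100·6206.9/1673.8 = 370.83 %

CL = 370.83 %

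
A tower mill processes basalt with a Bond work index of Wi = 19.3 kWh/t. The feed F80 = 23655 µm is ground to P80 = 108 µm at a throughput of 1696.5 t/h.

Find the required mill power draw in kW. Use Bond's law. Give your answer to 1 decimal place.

W = 10 Wi / √P80 − 10 Wi / √F80
W = 10·19.3·(1/√108 − 1/√23655) = 10·19.3·(0.089723) = 17.3166 kWh/t
Power = W × throughput = 17.3166 kWh/t × 1696.5 t/h = 29377.6 kW

P = 29377.6 kW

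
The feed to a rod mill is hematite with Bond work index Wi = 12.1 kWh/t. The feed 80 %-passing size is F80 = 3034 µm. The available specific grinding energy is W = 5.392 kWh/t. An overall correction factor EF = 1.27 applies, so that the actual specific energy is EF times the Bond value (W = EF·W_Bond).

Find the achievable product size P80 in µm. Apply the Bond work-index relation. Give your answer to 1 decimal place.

W = 10 Wi / √P80 − 10 Wi / √F80
W_Bond = W / EF = 5.392 / 1.27 = 4.2457 kWh/t
⇒ 1/√P80 = W_Bond/(10 Wi) + 1/√F80
  = 4.2457/(10·12.1) + 1/√3034 = 0.035088 + 0.018155 = 0.053243
P80 = (1/0.053243)² = 18.7818² = 352.76 µm

P80 = 352.8 µm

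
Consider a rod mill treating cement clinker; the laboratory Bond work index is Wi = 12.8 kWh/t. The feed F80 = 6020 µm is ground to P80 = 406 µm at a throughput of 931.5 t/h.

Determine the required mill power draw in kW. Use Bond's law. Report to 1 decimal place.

P = 4380.7 kW

W = 10·Wi·(P80^(-½) − F80^(-½))
W = 10·12.8·(1/√406 − 1/√6020) = 10·12.8·(0.036741) = 4.7028 kWh/t
Mill draw = 4.7028 × 931.5 = 4380.7 kW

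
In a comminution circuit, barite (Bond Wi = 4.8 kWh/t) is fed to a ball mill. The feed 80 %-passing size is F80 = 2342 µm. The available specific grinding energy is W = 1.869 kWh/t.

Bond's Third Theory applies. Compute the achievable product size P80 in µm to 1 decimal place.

W = 10·Wi·[P80^(−½) − F80^(−½)]
P80^-0.5 = F80^-0.5 + W/(10 Wi)
  = 1.8690/(10·4.8) + 1/√2342 = 0.038937 + 0.020664 = 0.059601
P80 = (1/0.059601)² = 16.7782² = 281.51 µm

P80 = 281.5 µm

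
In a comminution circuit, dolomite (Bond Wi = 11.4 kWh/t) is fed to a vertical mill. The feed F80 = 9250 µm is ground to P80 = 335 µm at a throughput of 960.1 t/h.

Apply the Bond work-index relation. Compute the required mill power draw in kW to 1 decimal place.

Bond:  W = 10 Wi (1/√P − 1/√F)
W = 10·11.4·(1/√335 − 1/√9250) = 10·11.4·(0.044238) = 5.0432 kWh/t
Mill draw = 5.0432 × 960.1 = 4841.9 kW

P = 4841.9 kW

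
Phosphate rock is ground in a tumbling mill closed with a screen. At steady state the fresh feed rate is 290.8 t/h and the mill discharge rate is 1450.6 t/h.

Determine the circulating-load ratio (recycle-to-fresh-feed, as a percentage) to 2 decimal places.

CL = 398.83 %

Discharge = new feed + return, hence
R = M − F = 1450.6 − 290.8 = 1159.8 t/h
CL = 100·R/F = 100·1159.8/290.8 = 398.83 %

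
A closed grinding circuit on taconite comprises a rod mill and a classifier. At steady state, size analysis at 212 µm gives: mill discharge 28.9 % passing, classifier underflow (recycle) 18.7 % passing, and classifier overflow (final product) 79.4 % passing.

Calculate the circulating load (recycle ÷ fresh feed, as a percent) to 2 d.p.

CL = 495.10 %

Classifier node, passing 212 µm:
r = (o − d)/(d − u)
r = (79.4 − 28.9)/(28.9 − 18.7) = 50.5/10.2 = 4.9510
CL = 100·r = 495.10 %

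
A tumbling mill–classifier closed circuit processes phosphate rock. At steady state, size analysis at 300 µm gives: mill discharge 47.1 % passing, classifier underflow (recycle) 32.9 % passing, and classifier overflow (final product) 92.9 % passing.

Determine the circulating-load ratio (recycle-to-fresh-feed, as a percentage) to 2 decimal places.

CL = 322.54 %

Two-product formula at 300 µm:
r = (o − d)/(d − u)
r = (92.9 − 47.1)/(47.1 − 32.9) = 45.8/14.2 = 3.2254
CL = 100·r = 322.54 %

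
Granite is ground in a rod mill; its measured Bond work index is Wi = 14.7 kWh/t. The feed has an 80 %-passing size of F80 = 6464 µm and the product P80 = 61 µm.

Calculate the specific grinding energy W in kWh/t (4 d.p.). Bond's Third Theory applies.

Bond:  W = 10 Wi (1/√P − 1/√F)
1/√61 = 0.128037;  1/√6464 = 0.012438
W = 10·14.7·(0.128037 − 0.012438) = 16.9930 kWh/t

W = 16.9930 kWh/t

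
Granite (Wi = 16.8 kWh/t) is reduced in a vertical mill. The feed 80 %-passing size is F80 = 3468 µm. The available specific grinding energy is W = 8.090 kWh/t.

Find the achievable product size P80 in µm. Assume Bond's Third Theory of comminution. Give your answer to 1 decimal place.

Bond:  W = 10 Wi (1/√P − 1/√F)
1/√P80 = 1/√F80 + W/(10·Wi)
  = 8.0900/(10·16.8) + 1/√3468 = 0.048155 + 0.016981 = 0.065136
P80 = (1/0.065136)² = 15.3526² = 235.70 µm

P80 = 235.7 µm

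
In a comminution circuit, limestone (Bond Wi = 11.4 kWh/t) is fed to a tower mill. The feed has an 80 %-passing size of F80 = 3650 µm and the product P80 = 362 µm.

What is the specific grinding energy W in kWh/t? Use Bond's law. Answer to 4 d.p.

Bond: W = 10·Wi·(1/√P80 − 1/√F80)
1/√362 = 0.052559;  1/√3650 = 0.016552
W = 10·11.4·(0.052559 − 0.016552) = 4.1048 kWh/t

W = 4.1048 kWh/t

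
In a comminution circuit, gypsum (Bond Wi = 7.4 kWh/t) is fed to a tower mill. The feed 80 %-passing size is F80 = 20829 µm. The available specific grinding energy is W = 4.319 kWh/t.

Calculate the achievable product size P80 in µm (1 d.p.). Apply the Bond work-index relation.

W = 10·Wi·[P80^(−½) − F80^(−½)]
⇒ 1/√P80 = W/(10 Wi) + 1/√F80
  = 4.3190/(10·7.4) + 1/√20829 = 0.058365 + 0.006929 = 0.065294
P80 = (1/0.065294)² = 15.3154² = 234.56 µm

P80 = 234.6 µm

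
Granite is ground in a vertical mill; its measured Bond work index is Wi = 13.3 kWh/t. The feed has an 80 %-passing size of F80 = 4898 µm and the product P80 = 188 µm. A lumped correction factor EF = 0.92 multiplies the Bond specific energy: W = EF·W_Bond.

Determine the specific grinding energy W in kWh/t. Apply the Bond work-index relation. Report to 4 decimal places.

W = 7.1757 kWh/t

W = 10 Wi / √P80 − 10 Wi / √F80
1/√188 = 0.072932;  1/√4898 = 0.014289
W = 10·13.3·(0.072932 − 0.014289) = 7.7996 kWh/t
W_actual = 0.92 × 7.7996 = 7.1757 kWh/t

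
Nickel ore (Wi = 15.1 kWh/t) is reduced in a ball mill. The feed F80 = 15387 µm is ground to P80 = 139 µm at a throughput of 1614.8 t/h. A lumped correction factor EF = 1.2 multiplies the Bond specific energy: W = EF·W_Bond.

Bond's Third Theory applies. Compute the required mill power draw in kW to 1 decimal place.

W_Bond = 10·Wi·(1/√P₈₀ − 1/√F₈₀)
W = 10·15.1·(1/√139 − 1/√15387) = 10·15.1·(0.076757) = 11.5903 kWh/t
Corrected W = EF·W_Bond = 1.2·11.5903 = 13.9084 kWh/t
P = W·T = 13.9084·1614.8 = 22459.3 kW

P = 22459.3 kW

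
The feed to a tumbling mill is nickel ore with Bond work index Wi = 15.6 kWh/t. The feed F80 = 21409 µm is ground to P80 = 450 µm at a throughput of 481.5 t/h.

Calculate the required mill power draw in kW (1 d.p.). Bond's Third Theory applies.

P = 3027.5 kW

W = 10·Wi·[P80^(−½) − F80^(−½)]
W = 10·15.6·(1/√450 − 1/√21409) = 10·15.6·(0.040306) = 6.2877 kWh/t
P_mill = W·ṁ = 6.2877·481.5 = 3027.5 kW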